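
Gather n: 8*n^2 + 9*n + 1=8*n^2 + 9*n + 1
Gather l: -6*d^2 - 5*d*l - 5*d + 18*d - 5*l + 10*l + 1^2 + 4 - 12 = -6*d^2 + 13*d + l*(5 - 5*d) - 7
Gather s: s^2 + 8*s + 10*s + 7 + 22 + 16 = s^2 + 18*s + 45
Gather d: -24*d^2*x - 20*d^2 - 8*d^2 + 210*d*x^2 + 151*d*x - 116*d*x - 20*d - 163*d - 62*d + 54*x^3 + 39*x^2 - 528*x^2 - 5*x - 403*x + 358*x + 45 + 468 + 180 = d^2*(-24*x - 28) + d*(210*x^2 + 35*x - 245) + 54*x^3 - 489*x^2 - 50*x + 693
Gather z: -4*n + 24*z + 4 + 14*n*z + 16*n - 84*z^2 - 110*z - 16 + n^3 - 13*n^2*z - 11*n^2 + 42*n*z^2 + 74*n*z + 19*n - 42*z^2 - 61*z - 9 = n^3 - 11*n^2 + 31*n + z^2*(42*n - 126) + z*(-13*n^2 + 88*n - 147) - 21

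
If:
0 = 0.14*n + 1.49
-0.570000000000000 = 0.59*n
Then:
No Solution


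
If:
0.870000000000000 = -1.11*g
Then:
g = -0.78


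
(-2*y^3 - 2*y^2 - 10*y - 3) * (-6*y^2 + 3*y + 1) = 12*y^5 + 6*y^4 + 52*y^3 - 14*y^2 - 19*y - 3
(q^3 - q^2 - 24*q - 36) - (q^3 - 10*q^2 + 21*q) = 9*q^2 - 45*q - 36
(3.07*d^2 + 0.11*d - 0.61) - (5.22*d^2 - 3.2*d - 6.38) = -2.15*d^2 + 3.31*d + 5.77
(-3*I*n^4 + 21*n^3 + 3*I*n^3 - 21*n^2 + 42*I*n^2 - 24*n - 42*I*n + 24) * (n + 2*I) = -3*I*n^5 + 27*n^4 + 3*I*n^4 - 27*n^3 + 84*I*n^3 - 108*n^2 - 84*I*n^2 + 108*n - 48*I*n + 48*I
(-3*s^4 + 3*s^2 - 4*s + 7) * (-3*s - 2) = 9*s^5 + 6*s^4 - 9*s^3 + 6*s^2 - 13*s - 14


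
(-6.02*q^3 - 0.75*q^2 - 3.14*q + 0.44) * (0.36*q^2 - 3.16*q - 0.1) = -2.1672*q^5 + 18.7532*q^4 + 1.8416*q^3 + 10.1558*q^2 - 1.0764*q - 0.044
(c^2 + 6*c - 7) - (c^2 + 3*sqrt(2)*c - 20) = -3*sqrt(2)*c + 6*c + 13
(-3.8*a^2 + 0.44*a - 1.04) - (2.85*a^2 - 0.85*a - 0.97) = -6.65*a^2 + 1.29*a - 0.0700000000000001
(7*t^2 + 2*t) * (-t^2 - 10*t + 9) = -7*t^4 - 72*t^3 + 43*t^2 + 18*t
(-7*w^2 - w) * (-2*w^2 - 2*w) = 14*w^4 + 16*w^3 + 2*w^2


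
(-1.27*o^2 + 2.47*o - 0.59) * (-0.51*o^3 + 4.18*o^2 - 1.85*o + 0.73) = 0.6477*o^5 - 6.5683*o^4 + 12.975*o^3 - 7.9628*o^2 + 2.8946*o - 0.4307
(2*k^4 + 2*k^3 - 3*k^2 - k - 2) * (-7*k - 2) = -14*k^5 - 18*k^4 + 17*k^3 + 13*k^2 + 16*k + 4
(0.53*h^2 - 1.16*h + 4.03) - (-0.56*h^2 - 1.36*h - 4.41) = 1.09*h^2 + 0.2*h + 8.44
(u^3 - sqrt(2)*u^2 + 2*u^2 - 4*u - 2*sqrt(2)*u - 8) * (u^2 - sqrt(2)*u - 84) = u^5 - 2*sqrt(2)*u^4 + 2*u^4 - 86*u^3 - 4*sqrt(2)*u^3 - 172*u^2 + 88*sqrt(2)*u^2 + 176*sqrt(2)*u + 336*u + 672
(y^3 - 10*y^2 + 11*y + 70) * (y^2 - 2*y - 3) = y^5 - 12*y^4 + 28*y^3 + 78*y^2 - 173*y - 210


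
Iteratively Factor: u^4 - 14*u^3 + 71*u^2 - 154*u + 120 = (u - 4)*(u^3 - 10*u^2 + 31*u - 30) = (u - 5)*(u - 4)*(u^2 - 5*u + 6) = (u - 5)*(u - 4)*(u - 2)*(u - 3)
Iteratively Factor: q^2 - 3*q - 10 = (q + 2)*(q - 5)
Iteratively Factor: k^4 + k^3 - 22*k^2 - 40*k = (k)*(k^3 + k^2 - 22*k - 40) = k*(k - 5)*(k^2 + 6*k + 8) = k*(k - 5)*(k + 4)*(k + 2)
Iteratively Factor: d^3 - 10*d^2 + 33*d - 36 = (d - 3)*(d^2 - 7*d + 12) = (d - 3)^2*(d - 4)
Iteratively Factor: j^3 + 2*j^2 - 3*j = (j + 3)*(j^2 - j) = j*(j + 3)*(j - 1)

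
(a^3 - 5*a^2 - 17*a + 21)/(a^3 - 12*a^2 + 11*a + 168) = (a - 1)/(a - 8)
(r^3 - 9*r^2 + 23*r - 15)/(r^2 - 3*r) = r - 6 + 5/r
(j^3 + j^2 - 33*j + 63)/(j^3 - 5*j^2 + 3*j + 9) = (j + 7)/(j + 1)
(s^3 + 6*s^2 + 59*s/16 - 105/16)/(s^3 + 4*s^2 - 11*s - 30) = (s^2 + s - 21/16)/(s^2 - s - 6)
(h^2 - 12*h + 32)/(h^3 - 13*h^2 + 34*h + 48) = (h - 4)/(h^2 - 5*h - 6)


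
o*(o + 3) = o^2 + 3*o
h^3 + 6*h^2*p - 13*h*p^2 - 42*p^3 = (h - 3*p)*(h + 2*p)*(h + 7*p)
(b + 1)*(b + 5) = b^2 + 6*b + 5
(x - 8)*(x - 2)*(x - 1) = x^3 - 11*x^2 + 26*x - 16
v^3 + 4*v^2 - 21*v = v*(v - 3)*(v + 7)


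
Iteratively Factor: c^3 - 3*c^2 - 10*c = (c)*(c^2 - 3*c - 10) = c*(c - 5)*(c + 2)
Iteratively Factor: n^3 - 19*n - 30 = (n + 2)*(n^2 - 2*n - 15) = (n + 2)*(n + 3)*(n - 5)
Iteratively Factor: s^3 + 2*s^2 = (s)*(s^2 + 2*s) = s*(s + 2)*(s)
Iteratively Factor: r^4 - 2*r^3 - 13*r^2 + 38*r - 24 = (r + 4)*(r^3 - 6*r^2 + 11*r - 6) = (r - 1)*(r + 4)*(r^2 - 5*r + 6) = (r - 3)*(r - 1)*(r + 4)*(r - 2)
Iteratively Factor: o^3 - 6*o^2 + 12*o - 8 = (o - 2)*(o^2 - 4*o + 4) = (o - 2)^2*(o - 2)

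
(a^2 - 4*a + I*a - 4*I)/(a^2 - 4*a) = (a + I)/a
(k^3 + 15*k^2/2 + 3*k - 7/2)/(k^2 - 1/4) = 2*(k^2 + 8*k + 7)/(2*k + 1)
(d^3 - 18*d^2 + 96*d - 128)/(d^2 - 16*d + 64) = d - 2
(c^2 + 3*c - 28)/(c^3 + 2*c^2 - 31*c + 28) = 1/(c - 1)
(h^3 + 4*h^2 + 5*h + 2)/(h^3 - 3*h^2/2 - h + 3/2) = 2*(h^2 + 3*h + 2)/(2*h^2 - 5*h + 3)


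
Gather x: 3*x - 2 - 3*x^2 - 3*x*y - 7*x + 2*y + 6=-3*x^2 + x*(-3*y - 4) + 2*y + 4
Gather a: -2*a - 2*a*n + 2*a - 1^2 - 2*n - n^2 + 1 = -2*a*n - n^2 - 2*n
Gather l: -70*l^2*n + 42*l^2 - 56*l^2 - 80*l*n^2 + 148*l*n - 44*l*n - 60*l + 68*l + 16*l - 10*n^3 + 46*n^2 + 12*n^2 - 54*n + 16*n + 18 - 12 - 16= l^2*(-70*n - 14) + l*(-80*n^2 + 104*n + 24) - 10*n^3 + 58*n^2 - 38*n - 10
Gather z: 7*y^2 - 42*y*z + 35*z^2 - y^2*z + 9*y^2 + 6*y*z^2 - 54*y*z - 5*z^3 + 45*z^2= 16*y^2 - 5*z^3 + z^2*(6*y + 80) + z*(-y^2 - 96*y)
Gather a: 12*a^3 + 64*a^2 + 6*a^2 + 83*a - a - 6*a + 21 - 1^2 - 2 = 12*a^3 + 70*a^2 + 76*a + 18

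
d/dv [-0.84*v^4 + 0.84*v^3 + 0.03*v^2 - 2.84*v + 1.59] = -3.36*v^3 + 2.52*v^2 + 0.06*v - 2.84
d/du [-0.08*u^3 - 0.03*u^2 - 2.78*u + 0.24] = -0.24*u^2 - 0.06*u - 2.78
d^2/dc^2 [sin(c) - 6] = -sin(c)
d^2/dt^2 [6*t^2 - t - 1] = 12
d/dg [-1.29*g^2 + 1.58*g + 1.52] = 1.58 - 2.58*g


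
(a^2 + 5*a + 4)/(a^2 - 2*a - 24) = (a + 1)/(a - 6)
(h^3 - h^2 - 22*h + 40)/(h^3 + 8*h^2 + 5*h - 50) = (h - 4)/(h + 5)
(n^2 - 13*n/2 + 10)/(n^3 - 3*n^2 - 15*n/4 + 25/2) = 2*(n - 4)/(2*n^2 - n - 10)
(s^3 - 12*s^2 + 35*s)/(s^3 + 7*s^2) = (s^2 - 12*s + 35)/(s*(s + 7))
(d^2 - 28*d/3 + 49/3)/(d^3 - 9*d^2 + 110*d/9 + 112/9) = 3*(3*d - 7)/(9*d^2 - 18*d - 16)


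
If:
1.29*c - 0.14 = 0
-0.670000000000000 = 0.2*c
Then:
No Solution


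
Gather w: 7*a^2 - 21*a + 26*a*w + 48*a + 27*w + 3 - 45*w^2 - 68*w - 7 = 7*a^2 + 27*a - 45*w^2 + w*(26*a - 41) - 4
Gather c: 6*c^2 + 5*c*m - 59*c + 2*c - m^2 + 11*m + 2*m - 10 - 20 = 6*c^2 + c*(5*m - 57) - m^2 + 13*m - 30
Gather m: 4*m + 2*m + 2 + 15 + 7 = 6*m + 24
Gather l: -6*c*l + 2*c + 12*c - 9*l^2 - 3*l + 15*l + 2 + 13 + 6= 14*c - 9*l^2 + l*(12 - 6*c) + 21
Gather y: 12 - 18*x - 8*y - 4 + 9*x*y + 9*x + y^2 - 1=-9*x + y^2 + y*(9*x - 8) + 7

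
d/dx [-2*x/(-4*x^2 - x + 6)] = 2*(4*x^2 - x*(8*x + 1) + x - 6)/(4*x^2 + x - 6)^2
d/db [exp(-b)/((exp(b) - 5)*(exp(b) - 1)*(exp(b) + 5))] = (-4*exp(3*b) + 3*exp(2*b) + 50*exp(b) - 25)*exp(-b)/(exp(6*b) - 2*exp(5*b) - 49*exp(4*b) + 100*exp(3*b) + 575*exp(2*b) - 1250*exp(b) + 625)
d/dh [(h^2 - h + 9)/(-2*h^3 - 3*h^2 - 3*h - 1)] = 2*(h^4 - 2*h^3 + 24*h^2 + 26*h + 14)/(4*h^6 + 12*h^5 + 21*h^4 + 22*h^3 + 15*h^2 + 6*h + 1)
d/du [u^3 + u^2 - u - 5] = 3*u^2 + 2*u - 1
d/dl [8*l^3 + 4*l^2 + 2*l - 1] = 24*l^2 + 8*l + 2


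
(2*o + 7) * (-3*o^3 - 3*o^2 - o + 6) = -6*o^4 - 27*o^3 - 23*o^2 + 5*o + 42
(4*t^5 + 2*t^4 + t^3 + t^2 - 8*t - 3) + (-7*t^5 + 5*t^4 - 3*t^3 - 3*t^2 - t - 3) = -3*t^5 + 7*t^4 - 2*t^3 - 2*t^2 - 9*t - 6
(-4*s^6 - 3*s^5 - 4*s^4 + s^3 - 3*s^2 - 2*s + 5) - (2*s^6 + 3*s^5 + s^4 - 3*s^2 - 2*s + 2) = -6*s^6 - 6*s^5 - 5*s^4 + s^3 + 3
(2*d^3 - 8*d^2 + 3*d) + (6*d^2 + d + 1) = 2*d^3 - 2*d^2 + 4*d + 1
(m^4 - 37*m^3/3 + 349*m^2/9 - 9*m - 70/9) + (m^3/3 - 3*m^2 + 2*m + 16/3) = m^4 - 12*m^3 + 322*m^2/9 - 7*m - 22/9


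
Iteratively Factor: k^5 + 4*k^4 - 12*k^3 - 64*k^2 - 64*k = (k + 2)*(k^4 + 2*k^3 - 16*k^2 - 32*k) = k*(k + 2)*(k^3 + 2*k^2 - 16*k - 32) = k*(k + 2)^2*(k^2 - 16) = k*(k - 4)*(k + 2)^2*(k + 4)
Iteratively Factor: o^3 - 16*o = (o)*(o^2 - 16) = o*(o + 4)*(o - 4)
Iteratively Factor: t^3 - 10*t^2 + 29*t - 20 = (t - 5)*(t^2 - 5*t + 4) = (t - 5)*(t - 1)*(t - 4)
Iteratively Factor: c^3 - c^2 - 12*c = (c + 3)*(c^2 - 4*c) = c*(c + 3)*(c - 4)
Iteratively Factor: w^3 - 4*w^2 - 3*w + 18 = (w - 3)*(w^2 - w - 6) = (w - 3)*(w + 2)*(w - 3)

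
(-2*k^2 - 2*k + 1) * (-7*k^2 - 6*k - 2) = 14*k^4 + 26*k^3 + 9*k^2 - 2*k - 2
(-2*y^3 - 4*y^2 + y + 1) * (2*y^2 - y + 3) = -4*y^5 - 6*y^4 - 11*y^2 + 2*y + 3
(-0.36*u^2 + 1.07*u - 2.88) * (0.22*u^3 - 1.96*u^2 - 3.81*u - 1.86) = -0.0792*u^5 + 0.941*u^4 - 1.3592*u^3 + 2.2377*u^2 + 8.9826*u + 5.3568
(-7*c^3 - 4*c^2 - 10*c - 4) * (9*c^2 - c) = -63*c^5 - 29*c^4 - 86*c^3 - 26*c^2 + 4*c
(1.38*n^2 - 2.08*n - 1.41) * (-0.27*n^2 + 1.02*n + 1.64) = -0.3726*n^4 + 1.9692*n^3 + 0.5223*n^2 - 4.8494*n - 2.3124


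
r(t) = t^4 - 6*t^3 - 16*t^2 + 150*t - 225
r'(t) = 4*t^3 - 18*t^2 - 32*t + 150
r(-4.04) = -430.12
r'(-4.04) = -278.27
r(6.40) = 184.50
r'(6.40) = 256.50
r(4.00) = -9.00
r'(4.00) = -10.00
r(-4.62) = -212.26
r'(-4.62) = -480.80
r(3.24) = -0.84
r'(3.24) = -6.59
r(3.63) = -4.69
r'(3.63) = -12.02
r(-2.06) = -531.44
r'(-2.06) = 104.57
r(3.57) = -3.98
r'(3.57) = -11.65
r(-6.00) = 891.00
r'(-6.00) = -1170.00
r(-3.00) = -576.00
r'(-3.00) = -24.00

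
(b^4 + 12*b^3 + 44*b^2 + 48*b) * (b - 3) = b^5 + 9*b^4 + 8*b^3 - 84*b^2 - 144*b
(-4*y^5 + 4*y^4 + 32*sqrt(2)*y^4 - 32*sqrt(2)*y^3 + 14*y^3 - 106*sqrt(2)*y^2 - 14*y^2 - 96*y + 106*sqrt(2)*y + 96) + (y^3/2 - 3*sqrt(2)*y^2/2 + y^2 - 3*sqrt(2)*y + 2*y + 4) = -4*y^5 + 4*y^4 + 32*sqrt(2)*y^4 - 32*sqrt(2)*y^3 + 29*y^3/2 - 215*sqrt(2)*y^2/2 - 13*y^2 - 94*y + 103*sqrt(2)*y + 100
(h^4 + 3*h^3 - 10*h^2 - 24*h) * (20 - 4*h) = -4*h^5 + 8*h^4 + 100*h^3 - 104*h^2 - 480*h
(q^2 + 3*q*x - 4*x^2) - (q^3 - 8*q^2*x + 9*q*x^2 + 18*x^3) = -q^3 + 8*q^2*x + q^2 - 9*q*x^2 + 3*q*x - 18*x^3 - 4*x^2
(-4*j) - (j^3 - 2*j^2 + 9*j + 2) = -j^3 + 2*j^2 - 13*j - 2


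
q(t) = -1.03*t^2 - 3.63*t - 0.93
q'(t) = -2.06*t - 3.63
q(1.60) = -9.37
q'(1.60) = -6.93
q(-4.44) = -5.12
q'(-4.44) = 5.52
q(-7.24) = -28.64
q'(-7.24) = 11.28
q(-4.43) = -5.06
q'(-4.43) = 5.50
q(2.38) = -15.40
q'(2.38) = -8.53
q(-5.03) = -8.73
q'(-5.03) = 6.73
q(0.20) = -1.70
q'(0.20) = -4.04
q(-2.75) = 1.26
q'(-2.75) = 2.04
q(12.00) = -192.81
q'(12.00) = -28.35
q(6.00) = -59.79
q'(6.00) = -15.99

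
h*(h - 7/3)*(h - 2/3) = h^3 - 3*h^2 + 14*h/9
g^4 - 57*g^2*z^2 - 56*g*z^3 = g*(g - 8*z)*(g + z)*(g + 7*z)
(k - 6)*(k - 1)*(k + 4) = k^3 - 3*k^2 - 22*k + 24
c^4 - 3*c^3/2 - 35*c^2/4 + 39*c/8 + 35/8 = (c - 7/2)*(c - 1)*(c + 1/2)*(c + 5/2)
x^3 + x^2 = x^2*(x + 1)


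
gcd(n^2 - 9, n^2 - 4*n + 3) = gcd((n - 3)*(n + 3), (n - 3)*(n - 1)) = n - 3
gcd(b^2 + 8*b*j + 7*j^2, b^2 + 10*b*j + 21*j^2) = b + 7*j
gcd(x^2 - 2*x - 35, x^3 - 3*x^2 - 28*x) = x - 7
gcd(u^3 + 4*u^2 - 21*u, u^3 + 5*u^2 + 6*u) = u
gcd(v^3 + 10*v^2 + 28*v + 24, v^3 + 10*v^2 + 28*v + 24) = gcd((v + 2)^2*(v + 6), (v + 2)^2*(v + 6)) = v^3 + 10*v^2 + 28*v + 24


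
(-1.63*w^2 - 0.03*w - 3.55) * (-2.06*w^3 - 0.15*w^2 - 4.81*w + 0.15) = 3.3578*w^5 + 0.3063*w^4 + 15.1578*w^3 + 0.4323*w^2 + 17.071*w - 0.5325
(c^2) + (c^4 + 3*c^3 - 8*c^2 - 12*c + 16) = c^4 + 3*c^3 - 7*c^2 - 12*c + 16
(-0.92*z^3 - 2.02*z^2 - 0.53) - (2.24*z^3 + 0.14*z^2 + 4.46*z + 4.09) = -3.16*z^3 - 2.16*z^2 - 4.46*z - 4.62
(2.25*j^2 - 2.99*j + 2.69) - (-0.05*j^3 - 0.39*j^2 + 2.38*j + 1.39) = 0.05*j^3 + 2.64*j^2 - 5.37*j + 1.3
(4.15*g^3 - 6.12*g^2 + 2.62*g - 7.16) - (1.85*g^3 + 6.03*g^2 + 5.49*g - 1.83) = 2.3*g^3 - 12.15*g^2 - 2.87*g - 5.33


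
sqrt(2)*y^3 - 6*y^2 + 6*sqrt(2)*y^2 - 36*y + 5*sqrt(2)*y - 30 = (y + 5)*(y - 3*sqrt(2))*(sqrt(2)*y + sqrt(2))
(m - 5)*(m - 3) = m^2 - 8*m + 15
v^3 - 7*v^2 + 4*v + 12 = (v - 6)*(v - 2)*(v + 1)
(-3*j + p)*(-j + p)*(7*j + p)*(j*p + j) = 21*j^4*p + 21*j^4 - 25*j^3*p^2 - 25*j^3*p + 3*j^2*p^3 + 3*j^2*p^2 + j*p^4 + j*p^3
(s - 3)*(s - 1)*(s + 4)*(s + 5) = s^4 + 5*s^3 - 13*s^2 - 53*s + 60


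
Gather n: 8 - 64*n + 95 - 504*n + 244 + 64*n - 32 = 315 - 504*n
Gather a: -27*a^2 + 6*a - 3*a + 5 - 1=-27*a^2 + 3*a + 4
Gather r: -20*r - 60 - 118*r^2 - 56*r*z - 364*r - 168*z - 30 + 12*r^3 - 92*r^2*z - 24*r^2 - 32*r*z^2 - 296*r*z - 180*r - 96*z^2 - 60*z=12*r^3 + r^2*(-92*z - 142) + r*(-32*z^2 - 352*z - 564) - 96*z^2 - 228*z - 90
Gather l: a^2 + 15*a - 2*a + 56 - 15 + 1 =a^2 + 13*a + 42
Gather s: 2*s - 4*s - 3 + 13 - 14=-2*s - 4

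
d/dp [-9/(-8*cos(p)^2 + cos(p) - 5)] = 9*(16*cos(p) - 1)*sin(p)/(8*sin(p)^2 + cos(p) - 13)^2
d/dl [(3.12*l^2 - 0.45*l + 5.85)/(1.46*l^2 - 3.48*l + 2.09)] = (-10.2006*l^2 - 4.0404*l + 19.4175)/(2.1316*l^4 - 10.1616*l^3 + 18.2132*l^2 - 14.5464*l + 4.3681)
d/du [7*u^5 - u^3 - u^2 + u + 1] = 35*u^4 - 3*u^2 - 2*u + 1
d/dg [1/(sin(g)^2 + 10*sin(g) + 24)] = -2*(sin(g) + 5)*cos(g)/(sin(g)^2 + 10*sin(g) + 24)^2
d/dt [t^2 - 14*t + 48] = 2*t - 14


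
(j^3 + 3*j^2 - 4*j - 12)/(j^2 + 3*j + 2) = (j^2 + j - 6)/(j + 1)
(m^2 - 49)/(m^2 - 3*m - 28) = (m + 7)/(m + 4)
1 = 1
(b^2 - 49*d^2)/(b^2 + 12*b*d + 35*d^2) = (b - 7*d)/(b + 5*d)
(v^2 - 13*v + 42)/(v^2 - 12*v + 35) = (v - 6)/(v - 5)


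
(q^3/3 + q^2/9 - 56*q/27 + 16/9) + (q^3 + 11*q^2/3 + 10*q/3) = 4*q^3/3 + 34*q^2/9 + 34*q/27 + 16/9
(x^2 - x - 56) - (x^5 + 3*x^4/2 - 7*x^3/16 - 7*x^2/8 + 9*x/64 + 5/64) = -x^5 - 3*x^4/2 + 7*x^3/16 + 15*x^2/8 - 73*x/64 - 3589/64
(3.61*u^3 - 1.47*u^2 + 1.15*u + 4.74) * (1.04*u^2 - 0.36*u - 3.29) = 3.7544*u^5 - 2.8284*u^4 - 10.1517*u^3 + 9.3519*u^2 - 5.4899*u - 15.5946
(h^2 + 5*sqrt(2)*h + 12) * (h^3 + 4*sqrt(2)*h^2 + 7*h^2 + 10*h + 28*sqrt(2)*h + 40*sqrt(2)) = h^5 + 7*h^4 + 9*sqrt(2)*h^4 + 62*h^3 + 63*sqrt(2)*h^3 + 138*sqrt(2)*h^2 + 364*h^2 + 336*sqrt(2)*h + 520*h + 480*sqrt(2)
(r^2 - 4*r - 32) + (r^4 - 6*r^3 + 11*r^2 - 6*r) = r^4 - 6*r^3 + 12*r^2 - 10*r - 32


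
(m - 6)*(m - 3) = m^2 - 9*m + 18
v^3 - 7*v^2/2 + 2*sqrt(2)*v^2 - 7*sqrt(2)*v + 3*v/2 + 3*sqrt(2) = (v - 3)*(v - 1/2)*(v + 2*sqrt(2))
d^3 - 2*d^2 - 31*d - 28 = (d - 7)*(d + 1)*(d + 4)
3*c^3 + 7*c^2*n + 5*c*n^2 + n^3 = (c + n)^2*(3*c + n)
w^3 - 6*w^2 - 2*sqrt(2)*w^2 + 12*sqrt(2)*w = w*(w - 6)*(w - 2*sqrt(2))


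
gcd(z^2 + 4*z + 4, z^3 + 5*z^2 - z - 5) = 1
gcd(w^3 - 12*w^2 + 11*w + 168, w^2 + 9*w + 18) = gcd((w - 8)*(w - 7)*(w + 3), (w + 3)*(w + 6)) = w + 3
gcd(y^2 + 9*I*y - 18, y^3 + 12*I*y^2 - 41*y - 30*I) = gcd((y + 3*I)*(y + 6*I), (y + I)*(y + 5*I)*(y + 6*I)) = y + 6*I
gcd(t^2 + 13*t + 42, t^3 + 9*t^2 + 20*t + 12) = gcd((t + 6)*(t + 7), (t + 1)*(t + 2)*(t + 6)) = t + 6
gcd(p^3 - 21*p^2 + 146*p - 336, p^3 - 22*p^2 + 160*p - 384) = p^2 - 14*p + 48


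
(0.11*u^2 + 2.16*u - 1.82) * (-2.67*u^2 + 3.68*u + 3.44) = -0.2937*u^4 - 5.3624*u^3 + 13.1866*u^2 + 0.7328*u - 6.2608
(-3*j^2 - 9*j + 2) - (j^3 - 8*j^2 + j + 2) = -j^3 + 5*j^2 - 10*j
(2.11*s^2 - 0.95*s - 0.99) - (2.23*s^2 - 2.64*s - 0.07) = -0.12*s^2 + 1.69*s - 0.92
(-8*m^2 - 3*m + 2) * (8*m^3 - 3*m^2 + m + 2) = -64*m^5 + 17*m^3 - 25*m^2 - 4*m + 4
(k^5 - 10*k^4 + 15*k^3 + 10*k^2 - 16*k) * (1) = k^5 - 10*k^4 + 15*k^3 + 10*k^2 - 16*k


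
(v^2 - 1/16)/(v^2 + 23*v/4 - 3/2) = (v + 1/4)/(v + 6)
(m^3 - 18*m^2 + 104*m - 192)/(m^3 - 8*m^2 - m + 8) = (m^2 - 10*m + 24)/(m^2 - 1)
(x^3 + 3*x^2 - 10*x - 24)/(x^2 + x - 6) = (x^3 + 3*x^2 - 10*x - 24)/(x^2 + x - 6)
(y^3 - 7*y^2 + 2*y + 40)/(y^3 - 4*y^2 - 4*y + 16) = (y - 5)/(y - 2)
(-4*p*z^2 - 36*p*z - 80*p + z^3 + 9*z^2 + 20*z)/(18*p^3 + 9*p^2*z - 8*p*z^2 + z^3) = (-4*p*z^2 - 36*p*z - 80*p + z^3 + 9*z^2 + 20*z)/(18*p^3 + 9*p^2*z - 8*p*z^2 + z^3)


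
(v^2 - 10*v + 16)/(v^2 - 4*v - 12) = (-v^2 + 10*v - 16)/(-v^2 + 4*v + 12)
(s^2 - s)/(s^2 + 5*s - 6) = s/(s + 6)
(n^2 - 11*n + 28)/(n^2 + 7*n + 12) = (n^2 - 11*n + 28)/(n^2 + 7*n + 12)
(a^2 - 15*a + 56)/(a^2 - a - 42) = (a - 8)/(a + 6)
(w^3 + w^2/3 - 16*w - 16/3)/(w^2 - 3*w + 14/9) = 3*(3*w^3 + w^2 - 48*w - 16)/(9*w^2 - 27*w + 14)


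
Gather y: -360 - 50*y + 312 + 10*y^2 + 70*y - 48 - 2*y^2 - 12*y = 8*y^2 + 8*y - 96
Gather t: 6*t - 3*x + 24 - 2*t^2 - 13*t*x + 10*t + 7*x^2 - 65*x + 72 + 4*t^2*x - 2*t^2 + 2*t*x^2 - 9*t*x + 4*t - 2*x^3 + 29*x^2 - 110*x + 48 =t^2*(4*x - 4) + t*(2*x^2 - 22*x + 20) - 2*x^3 + 36*x^2 - 178*x + 144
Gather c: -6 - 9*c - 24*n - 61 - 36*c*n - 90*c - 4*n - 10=c*(-36*n - 99) - 28*n - 77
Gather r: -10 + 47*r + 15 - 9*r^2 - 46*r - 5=-9*r^2 + r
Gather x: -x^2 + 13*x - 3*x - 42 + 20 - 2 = -x^2 + 10*x - 24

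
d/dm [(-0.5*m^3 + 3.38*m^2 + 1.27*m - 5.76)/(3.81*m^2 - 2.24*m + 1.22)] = (-1.905*m^4 + 2.24*m^3 - 14.2399*m^2 + 52.1384*m - 11.353)/(14.5161*m^4 - 17.0688*m^3 + 14.314*m^2 - 5.4656*m + 1.4884)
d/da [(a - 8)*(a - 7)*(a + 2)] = 3*a^2 - 26*a + 26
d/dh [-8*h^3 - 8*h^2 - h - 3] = -24*h^2 - 16*h - 1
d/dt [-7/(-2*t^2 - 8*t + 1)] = 28*(-t - 2)/(2*t^2 + 8*t - 1)^2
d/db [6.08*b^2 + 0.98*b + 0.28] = 12.16*b + 0.98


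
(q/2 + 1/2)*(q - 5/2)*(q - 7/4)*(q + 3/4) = q^4/2 - 5*q^3/4 - 37*q^2/32 + 143*q/64 + 105/64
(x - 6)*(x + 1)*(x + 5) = x^3 - 31*x - 30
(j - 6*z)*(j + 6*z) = j^2 - 36*z^2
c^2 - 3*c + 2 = (c - 2)*(c - 1)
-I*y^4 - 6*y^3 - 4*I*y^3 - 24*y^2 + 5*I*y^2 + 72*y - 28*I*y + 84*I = (y - 2)*(y + 6)*(y - 7*I)*(-I*y + 1)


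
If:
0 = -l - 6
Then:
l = -6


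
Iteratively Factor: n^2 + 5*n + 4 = (n + 4)*(n + 1)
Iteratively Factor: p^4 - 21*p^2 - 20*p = (p + 4)*(p^3 - 4*p^2 - 5*p) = (p - 5)*(p + 4)*(p^2 + p) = p*(p - 5)*(p + 4)*(p + 1)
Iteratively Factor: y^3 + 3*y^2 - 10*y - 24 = (y + 4)*(y^2 - y - 6) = (y + 2)*(y + 4)*(y - 3)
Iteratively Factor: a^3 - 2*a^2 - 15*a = (a - 5)*(a^2 + 3*a) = a*(a - 5)*(a + 3)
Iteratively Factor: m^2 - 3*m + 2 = (m - 2)*(m - 1)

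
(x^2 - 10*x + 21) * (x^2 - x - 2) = x^4 - 11*x^3 + 29*x^2 - x - 42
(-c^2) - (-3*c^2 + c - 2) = 2*c^2 - c + 2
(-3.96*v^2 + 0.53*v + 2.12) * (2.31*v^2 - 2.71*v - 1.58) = -9.1476*v^4 + 11.9559*v^3 + 9.7177*v^2 - 6.5826*v - 3.3496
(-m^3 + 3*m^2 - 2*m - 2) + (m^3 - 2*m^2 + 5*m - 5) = m^2 + 3*m - 7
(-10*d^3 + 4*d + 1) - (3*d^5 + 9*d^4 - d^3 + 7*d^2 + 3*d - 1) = -3*d^5 - 9*d^4 - 9*d^3 - 7*d^2 + d + 2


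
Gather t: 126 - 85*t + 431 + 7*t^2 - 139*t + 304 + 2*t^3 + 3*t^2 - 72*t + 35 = 2*t^3 + 10*t^2 - 296*t + 896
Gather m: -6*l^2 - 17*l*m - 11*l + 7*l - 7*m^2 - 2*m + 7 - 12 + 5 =-6*l^2 - 4*l - 7*m^2 + m*(-17*l - 2)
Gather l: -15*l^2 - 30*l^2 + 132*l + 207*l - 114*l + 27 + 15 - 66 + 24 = -45*l^2 + 225*l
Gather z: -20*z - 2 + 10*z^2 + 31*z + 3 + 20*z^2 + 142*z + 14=30*z^2 + 153*z + 15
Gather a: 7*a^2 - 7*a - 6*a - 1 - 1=7*a^2 - 13*a - 2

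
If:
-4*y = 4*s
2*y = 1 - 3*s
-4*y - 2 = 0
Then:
No Solution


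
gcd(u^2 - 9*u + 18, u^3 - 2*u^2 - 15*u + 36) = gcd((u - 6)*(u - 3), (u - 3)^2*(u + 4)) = u - 3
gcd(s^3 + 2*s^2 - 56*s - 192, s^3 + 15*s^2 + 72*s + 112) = s + 4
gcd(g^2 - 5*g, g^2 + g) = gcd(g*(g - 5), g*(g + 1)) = g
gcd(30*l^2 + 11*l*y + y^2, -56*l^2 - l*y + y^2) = 1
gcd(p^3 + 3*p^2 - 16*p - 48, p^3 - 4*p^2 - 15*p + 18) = p + 3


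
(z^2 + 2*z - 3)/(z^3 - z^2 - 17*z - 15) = (z - 1)/(z^2 - 4*z - 5)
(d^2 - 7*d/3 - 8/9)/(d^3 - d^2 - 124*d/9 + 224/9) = (3*d + 1)/(3*d^2 + 5*d - 28)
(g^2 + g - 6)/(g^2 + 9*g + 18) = (g - 2)/(g + 6)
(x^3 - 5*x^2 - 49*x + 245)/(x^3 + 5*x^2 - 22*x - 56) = (x^2 - 12*x + 35)/(x^2 - 2*x - 8)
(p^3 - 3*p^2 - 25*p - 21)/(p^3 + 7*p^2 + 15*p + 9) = (p - 7)/(p + 3)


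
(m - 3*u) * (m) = m^2 - 3*m*u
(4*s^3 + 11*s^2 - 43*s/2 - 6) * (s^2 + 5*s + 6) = 4*s^5 + 31*s^4 + 115*s^3/2 - 95*s^2/2 - 159*s - 36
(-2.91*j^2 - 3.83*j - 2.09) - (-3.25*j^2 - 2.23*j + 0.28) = 0.34*j^2 - 1.6*j - 2.37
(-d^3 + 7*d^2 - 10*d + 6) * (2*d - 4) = -2*d^4 + 18*d^3 - 48*d^2 + 52*d - 24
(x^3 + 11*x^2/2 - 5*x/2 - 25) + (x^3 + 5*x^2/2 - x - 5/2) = 2*x^3 + 8*x^2 - 7*x/2 - 55/2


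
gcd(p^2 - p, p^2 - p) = p^2 - p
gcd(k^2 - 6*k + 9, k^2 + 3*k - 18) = k - 3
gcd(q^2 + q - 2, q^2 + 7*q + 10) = q + 2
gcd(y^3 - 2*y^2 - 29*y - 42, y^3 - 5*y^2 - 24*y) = y + 3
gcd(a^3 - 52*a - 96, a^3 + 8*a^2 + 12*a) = a^2 + 8*a + 12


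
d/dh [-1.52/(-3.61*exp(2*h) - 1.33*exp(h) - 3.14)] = (-10.9744*exp(h) - 2.0216)*exp(h)/(3.61*exp(2*h) + 1.33*exp(h) + 3.14)^2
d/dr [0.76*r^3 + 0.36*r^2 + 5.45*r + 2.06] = 2.28*r^2 + 0.72*r + 5.45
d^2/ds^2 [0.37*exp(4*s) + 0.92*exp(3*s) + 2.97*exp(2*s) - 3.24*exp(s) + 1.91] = (5.92*exp(3*s) + 8.28*exp(2*s) + 11.88*exp(s) - 3.24)*exp(s)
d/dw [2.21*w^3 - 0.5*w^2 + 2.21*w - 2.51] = 6.63*w^2 - 1.0*w + 2.21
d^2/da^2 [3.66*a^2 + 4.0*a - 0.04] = 7.32000000000000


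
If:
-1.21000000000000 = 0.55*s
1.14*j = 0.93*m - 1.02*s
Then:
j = 0.815789473684211*m + 1.96842105263158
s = -2.20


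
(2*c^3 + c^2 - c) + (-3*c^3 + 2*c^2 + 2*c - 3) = -c^3 + 3*c^2 + c - 3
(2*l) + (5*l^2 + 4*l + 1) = 5*l^2 + 6*l + 1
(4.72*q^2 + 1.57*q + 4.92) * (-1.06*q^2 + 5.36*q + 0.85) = -5.0032*q^4 + 23.635*q^3 + 7.212*q^2 + 27.7057*q + 4.182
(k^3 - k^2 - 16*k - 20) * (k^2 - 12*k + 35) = k^5 - 13*k^4 + 31*k^3 + 137*k^2 - 320*k - 700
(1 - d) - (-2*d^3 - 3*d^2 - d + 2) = 2*d^3 + 3*d^2 - 1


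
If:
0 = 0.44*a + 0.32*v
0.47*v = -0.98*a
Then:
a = 0.00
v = 0.00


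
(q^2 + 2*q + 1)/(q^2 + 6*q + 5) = (q + 1)/(q + 5)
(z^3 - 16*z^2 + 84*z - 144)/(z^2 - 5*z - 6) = (z^2 - 10*z + 24)/(z + 1)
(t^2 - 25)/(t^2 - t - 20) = (t + 5)/(t + 4)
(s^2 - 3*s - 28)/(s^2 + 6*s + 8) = (s - 7)/(s + 2)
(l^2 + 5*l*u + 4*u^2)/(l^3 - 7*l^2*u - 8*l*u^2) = (-l - 4*u)/(l*(-l + 8*u))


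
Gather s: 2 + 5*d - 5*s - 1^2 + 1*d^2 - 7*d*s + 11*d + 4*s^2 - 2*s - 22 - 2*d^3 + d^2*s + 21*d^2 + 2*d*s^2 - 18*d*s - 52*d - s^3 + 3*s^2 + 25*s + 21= -2*d^3 + 22*d^2 - 36*d - s^3 + s^2*(2*d + 7) + s*(d^2 - 25*d + 18)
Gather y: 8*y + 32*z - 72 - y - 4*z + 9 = 7*y + 28*z - 63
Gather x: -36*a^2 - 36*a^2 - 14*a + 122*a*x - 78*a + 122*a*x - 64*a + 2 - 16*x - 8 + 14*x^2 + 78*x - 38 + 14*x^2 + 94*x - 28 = -72*a^2 - 156*a + 28*x^2 + x*(244*a + 156) - 72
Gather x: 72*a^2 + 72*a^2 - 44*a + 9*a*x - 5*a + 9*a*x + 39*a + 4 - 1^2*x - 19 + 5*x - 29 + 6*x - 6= 144*a^2 - 10*a + x*(18*a + 10) - 50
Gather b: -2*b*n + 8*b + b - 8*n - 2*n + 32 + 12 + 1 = b*(9 - 2*n) - 10*n + 45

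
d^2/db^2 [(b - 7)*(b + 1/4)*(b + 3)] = 6*b - 15/2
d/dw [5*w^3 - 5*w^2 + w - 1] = 15*w^2 - 10*w + 1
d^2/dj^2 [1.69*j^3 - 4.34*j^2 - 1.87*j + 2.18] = 10.14*j - 8.68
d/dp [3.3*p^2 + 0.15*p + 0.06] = 6.6*p + 0.15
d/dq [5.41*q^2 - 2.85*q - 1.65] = 10.82*q - 2.85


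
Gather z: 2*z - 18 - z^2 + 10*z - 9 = -z^2 + 12*z - 27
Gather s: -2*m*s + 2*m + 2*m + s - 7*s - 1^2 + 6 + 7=4*m + s*(-2*m - 6) + 12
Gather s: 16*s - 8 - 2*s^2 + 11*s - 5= -2*s^2 + 27*s - 13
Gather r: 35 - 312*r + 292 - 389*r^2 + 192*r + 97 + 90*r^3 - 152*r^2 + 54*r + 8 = 90*r^3 - 541*r^2 - 66*r + 432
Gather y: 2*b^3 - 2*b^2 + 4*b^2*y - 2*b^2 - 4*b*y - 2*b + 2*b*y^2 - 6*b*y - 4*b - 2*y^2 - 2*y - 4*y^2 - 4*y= 2*b^3 - 4*b^2 - 6*b + y^2*(2*b - 6) + y*(4*b^2 - 10*b - 6)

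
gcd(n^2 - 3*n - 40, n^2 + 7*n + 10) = n + 5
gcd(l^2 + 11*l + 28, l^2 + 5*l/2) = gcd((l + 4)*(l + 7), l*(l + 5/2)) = 1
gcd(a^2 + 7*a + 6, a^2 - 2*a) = 1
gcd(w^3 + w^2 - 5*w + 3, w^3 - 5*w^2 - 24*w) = w + 3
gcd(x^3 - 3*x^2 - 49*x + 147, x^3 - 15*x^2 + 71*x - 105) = x^2 - 10*x + 21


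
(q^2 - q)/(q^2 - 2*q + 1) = q/(q - 1)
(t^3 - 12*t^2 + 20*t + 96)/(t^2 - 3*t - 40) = (t^2 - 4*t - 12)/(t + 5)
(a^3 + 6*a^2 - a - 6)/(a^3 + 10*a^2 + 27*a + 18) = (a - 1)/(a + 3)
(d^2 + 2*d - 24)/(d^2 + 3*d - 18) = (d - 4)/(d - 3)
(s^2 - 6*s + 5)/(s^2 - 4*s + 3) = (s - 5)/(s - 3)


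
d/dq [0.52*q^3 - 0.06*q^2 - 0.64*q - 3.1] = 1.56*q^2 - 0.12*q - 0.64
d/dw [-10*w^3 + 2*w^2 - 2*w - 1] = -30*w^2 + 4*w - 2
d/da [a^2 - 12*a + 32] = 2*a - 12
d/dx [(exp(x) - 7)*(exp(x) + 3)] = 2*(exp(x) - 2)*exp(x)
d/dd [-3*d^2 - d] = -6*d - 1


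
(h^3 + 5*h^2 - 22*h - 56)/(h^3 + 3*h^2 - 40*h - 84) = (h - 4)/(h - 6)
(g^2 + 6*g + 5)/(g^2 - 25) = (g + 1)/(g - 5)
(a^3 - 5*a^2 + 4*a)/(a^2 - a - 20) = a*(-a^2 + 5*a - 4)/(-a^2 + a + 20)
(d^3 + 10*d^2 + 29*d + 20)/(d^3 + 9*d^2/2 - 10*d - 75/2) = 2*(d^2 + 5*d + 4)/(2*d^2 - d - 15)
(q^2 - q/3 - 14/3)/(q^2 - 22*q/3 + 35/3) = (q + 2)/(q - 5)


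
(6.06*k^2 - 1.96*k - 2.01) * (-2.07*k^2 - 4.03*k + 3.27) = -12.5442*k^4 - 20.3646*k^3 + 31.8757*k^2 + 1.6911*k - 6.5727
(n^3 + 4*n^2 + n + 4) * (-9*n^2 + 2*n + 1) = -9*n^5 - 34*n^4 - 30*n^2 + 9*n + 4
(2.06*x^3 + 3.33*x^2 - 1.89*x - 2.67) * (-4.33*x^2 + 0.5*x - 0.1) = -8.9198*x^5 - 13.3889*x^4 + 9.6427*x^3 + 10.2831*x^2 - 1.146*x + 0.267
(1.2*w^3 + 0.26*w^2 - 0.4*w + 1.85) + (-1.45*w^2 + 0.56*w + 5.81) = 1.2*w^3 - 1.19*w^2 + 0.16*w + 7.66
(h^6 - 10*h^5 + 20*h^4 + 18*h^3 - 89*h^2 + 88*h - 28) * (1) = h^6 - 10*h^5 + 20*h^4 + 18*h^3 - 89*h^2 + 88*h - 28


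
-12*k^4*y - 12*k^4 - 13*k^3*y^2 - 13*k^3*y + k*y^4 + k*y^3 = (-4*k + y)*(k + y)*(3*k + y)*(k*y + k)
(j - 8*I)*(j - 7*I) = j^2 - 15*I*j - 56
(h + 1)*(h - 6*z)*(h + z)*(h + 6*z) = h^4 + h^3*z + h^3 - 36*h^2*z^2 + h^2*z - 36*h*z^3 - 36*h*z^2 - 36*z^3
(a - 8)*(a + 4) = a^2 - 4*a - 32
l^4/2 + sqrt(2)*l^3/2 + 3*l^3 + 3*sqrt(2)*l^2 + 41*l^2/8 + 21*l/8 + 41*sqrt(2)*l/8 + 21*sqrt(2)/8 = (l/2 + 1/2)*(l + 3/2)*(l + 7/2)*(l + sqrt(2))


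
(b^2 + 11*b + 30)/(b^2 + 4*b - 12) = (b + 5)/(b - 2)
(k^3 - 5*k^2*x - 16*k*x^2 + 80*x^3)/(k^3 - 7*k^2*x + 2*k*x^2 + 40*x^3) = (k + 4*x)/(k + 2*x)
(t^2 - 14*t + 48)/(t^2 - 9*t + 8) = (t - 6)/(t - 1)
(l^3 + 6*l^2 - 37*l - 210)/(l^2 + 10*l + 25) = (l^2 + l - 42)/(l + 5)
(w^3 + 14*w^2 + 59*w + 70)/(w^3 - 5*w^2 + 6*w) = (w^3 + 14*w^2 + 59*w + 70)/(w*(w^2 - 5*w + 6))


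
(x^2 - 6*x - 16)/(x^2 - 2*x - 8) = (x - 8)/(x - 4)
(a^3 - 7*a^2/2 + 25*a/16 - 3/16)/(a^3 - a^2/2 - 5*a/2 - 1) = (-16*a^3 + 56*a^2 - 25*a + 3)/(8*(-2*a^3 + a^2 + 5*a + 2))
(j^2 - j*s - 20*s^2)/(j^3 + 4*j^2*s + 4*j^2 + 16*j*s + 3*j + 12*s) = (j - 5*s)/(j^2 + 4*j + 3)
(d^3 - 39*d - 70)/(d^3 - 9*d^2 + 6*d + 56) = (d + 5)/(d - 4)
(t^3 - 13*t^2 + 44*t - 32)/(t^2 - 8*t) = t - 5 + 4/t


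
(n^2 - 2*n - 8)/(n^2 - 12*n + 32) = (n + 2)/(n - 8)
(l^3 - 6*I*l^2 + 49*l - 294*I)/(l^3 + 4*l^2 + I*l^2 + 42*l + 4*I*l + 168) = (l - 7*I)/(l + 4)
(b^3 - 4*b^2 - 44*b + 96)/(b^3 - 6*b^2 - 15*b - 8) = (b^2 + 4*b - 12)/(b^2 + 2*b + 1)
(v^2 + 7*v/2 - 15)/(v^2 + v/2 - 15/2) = (v + 6)/(v + 3)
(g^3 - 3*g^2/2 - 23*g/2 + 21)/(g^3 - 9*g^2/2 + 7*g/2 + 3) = (2*g + 7)/(2*g + 1)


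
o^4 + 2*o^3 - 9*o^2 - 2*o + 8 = (o - 2)*(o - 1)*(o + 1)*(o + 4)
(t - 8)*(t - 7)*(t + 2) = t^3 - 13*t^2 + 26*t + 112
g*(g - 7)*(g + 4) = g^3 - 3*g^2 - 28*g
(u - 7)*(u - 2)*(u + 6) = u^3 - 3*u^2 - 40*u + 84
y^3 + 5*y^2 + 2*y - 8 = (y - 1)*(y + 2)*(y + 4)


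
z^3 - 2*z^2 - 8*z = z*(z - 4)*(z + 2)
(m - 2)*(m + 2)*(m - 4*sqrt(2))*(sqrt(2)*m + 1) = sqrt(2)*m^4 - 7*m^3 - 8*sqrt(2)*m^2 + 28*m + 16*sqrt(2)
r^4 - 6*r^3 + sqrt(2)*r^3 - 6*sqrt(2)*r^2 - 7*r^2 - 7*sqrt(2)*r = r*(r - 7)*(r + 1)*(r + sqrt(2))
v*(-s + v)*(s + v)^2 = -s^3*v - s^2*v^2 + s*v^3 + v^4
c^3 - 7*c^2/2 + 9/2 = (c - 3)*(c - 3/2)*(c + 1)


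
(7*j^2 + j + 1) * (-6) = -42*j^2 - 6*j - 6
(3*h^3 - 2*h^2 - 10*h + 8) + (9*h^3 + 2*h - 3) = 12*h^3 - 2*h^2 - 8*h + 5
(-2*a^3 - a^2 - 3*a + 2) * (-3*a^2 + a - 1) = 6*a^5 + a^4 + 10*a^3 - 8*a^2 + 5*a - 2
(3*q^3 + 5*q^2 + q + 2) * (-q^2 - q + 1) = -3*q^5 - 8*q^4 - 3*q^3 + 2*q^2 - q + 2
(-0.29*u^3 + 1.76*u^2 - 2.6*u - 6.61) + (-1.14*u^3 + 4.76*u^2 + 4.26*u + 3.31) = -1.43*u^3 + 6.52*u^2 + 1.66*u - 3.3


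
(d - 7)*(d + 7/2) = d^2 - 7*d/2 - 49/2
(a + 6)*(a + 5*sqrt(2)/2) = a^2 + 5*sqrt(2)*a/2 + 6*a + 15*sqrt(2)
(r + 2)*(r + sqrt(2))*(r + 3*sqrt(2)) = r^3 + 2*r^2 + 4*sqrt(2)*r^2 + 6*r + 8*sqrt(2)*r + 12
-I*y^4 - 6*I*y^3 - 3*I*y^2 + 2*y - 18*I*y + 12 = (y + 6)*(y - 2*I)*(y + I)*(-I*y + 1)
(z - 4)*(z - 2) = z^2 - 6*z + 8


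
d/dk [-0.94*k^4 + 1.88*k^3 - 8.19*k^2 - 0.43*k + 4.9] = -3.76*k^3 + 5.64*k^2 - 16.38*k - 0.43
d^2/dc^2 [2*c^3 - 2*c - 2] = 12*c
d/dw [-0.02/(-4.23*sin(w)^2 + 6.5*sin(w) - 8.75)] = (0.13 - 0.1692*sin(w))*cos(w)/(4.23*sin(w)^2 - 6.5*sin(w) + 8.75)^2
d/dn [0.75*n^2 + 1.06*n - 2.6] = 1.5*n + 1.06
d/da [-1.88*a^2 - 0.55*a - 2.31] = -3.76*a - 0.55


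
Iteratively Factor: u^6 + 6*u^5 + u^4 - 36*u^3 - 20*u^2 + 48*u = (u + 3)*(u^5 + 3*u^4 - 8*u^3 - 12*u^2 + 16*u) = (u - 1)*(u + 3)*(u^4 + 4*u^3 - 4*u^2 - 16*u) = (u - 2)*(u - 1)*(u + 3)*(u^3 + 6*u^2 + 8*u) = (u - 2)*(u - 1)*(u + 2)*(u + 3)*(u^2 + 4*u) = (u - 2)*(u - 1)*(u + 2)*(u + 3)*(u + 4)*(u)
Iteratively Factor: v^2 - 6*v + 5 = (v - 5)*(v - 1)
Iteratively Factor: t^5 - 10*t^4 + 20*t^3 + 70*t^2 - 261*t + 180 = (t - 5)*(t^4 - 5*t^3 - 5*t^2 + 45*t - 36) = (t - 5)*(t - 1)*(t^3 - 4*t^2 - 9*t + 36) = (t - 5)*(t - 1)*(t + 3)*(t^2 - 7*t + 12) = (t - 5)*(t - 4)*(t - 1)*(t + 3)*(t - 3)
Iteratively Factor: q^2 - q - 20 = (q + 4)*(q - 5)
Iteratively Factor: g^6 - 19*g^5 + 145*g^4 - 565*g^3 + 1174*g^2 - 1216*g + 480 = (g - 2)*(g^5 - 17*g^4 + 111*g^3 - 343*g^2 + 488*g - 240) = (g - 4)*(g - 2)*(g^4 - 13*g^3 + 59*g^2 - 107*g + 60) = (g - 4)^2*(g - 2)*(g^3 - 9*g^2 + 23*g - 15) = (g - 5)*(g - 4)^2*(g - 2)*(g^2 - 4*g + 3) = (g - 5)*(g - 4)^2*(g - 3)*(g - 2)*(g - 1)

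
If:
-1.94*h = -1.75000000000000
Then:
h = 0.90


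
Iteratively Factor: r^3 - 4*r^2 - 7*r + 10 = (r - 1)*(r^2 - 3*r - 10) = (r - 5)*(r - 1)*(r + 2)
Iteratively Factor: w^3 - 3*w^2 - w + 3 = (w - 1)*(w^2 - 2*w - 3) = (w - 1)*(w + 1)*(w - 3)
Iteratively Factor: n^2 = (n)*(n)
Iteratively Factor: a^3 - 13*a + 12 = (a + 4)*(a^2 - 4*a + 3) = (a - 1)*(a + 4)*(a - 3)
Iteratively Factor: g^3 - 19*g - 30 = (g + 3)*(g^2 - 3*g - 10) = (g - 5)*(g + 3)*(g + 2)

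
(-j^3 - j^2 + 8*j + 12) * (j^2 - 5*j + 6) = -j^5 + 4*j^4 + 7*j^3 - 34*j^2 - 12*j + 72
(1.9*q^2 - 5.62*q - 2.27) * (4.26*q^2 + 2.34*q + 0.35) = 8.094*q^4 - 19.4952*q^3 - 22.156*q^2 - 7.2788*q - 0.7945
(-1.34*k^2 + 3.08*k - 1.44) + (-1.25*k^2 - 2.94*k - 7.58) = -2.59*k^2 + 0.14*k - 9.02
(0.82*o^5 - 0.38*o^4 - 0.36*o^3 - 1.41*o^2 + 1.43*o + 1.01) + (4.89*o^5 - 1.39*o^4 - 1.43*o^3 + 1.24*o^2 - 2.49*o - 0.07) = 5.71*o^5 - 1.77*o^4 - 1.79*o^3 - 0.17*o^2 - 1.06*o + 0.94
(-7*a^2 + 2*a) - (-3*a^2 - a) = -4*a^2 + 3*a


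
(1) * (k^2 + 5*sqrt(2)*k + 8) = k^2 + 5*sqrt(2)*k + 8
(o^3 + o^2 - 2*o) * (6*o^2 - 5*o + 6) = 6*o^5 + o^4 - 11*o^3 + 16*o^2 - 12*o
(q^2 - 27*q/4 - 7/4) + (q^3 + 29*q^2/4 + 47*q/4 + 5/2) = q^3 + 33*q^2/4 + 5*q + 3/4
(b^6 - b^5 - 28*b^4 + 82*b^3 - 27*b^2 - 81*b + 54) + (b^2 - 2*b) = b^6 - b^5 - 28*b^4 + 82*b^3 - 26*b^2 - 83*b + 54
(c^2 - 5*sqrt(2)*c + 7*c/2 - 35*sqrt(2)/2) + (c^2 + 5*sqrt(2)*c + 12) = 2*c^2 + 7*c/2 - 35*sqrt(2)/2 + 12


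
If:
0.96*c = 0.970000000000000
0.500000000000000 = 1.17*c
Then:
No Solution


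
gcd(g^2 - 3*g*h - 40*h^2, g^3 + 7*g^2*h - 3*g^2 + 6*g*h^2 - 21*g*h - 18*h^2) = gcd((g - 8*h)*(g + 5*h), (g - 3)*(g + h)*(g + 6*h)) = 1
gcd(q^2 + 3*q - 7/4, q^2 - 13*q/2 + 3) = q - 1/2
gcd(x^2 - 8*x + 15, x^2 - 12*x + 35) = x - 5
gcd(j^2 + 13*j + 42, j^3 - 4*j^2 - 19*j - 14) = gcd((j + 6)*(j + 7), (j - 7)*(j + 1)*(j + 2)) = 1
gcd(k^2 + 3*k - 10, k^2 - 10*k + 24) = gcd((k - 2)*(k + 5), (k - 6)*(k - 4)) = 1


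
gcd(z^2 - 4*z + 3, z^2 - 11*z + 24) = z - 3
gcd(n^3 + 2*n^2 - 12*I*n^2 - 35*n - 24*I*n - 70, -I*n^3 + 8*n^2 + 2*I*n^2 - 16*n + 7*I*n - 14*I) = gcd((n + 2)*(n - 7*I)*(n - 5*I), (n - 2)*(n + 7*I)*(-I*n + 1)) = 1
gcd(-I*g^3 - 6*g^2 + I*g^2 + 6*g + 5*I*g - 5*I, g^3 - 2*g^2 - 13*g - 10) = 1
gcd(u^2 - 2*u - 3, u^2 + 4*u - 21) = u - 3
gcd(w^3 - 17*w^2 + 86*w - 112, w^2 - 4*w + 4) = w - 2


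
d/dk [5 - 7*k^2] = -14*k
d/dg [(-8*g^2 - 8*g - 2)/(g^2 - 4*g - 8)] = 4*(10*g^2 + 33*g + 14)/(g^4 - 8*g^3 + 64*g + 64)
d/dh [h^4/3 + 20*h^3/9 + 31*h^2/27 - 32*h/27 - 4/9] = 4*h^3/3 + 20*h^2/3 + 62*h/27 - 32/27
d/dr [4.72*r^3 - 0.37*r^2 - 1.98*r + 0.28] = 14.16*r^2 - 0.74*r - 1.98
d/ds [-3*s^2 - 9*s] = -6*s - 9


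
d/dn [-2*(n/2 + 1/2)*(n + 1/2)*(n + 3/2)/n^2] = (-4*n^3 + 11*n + 6)/(4*n^3)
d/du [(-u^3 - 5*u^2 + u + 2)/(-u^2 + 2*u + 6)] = (u^4 - 4*u^3 - 27*u^2 - 56*u + 2)/(u^4 - 4*u^3 - 8*u^2 + 24*u + 36)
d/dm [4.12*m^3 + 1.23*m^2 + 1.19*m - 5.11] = 12.36*m^2 + 2.46*m + 1.19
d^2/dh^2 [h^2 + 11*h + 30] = 2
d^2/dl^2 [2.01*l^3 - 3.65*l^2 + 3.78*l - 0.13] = 12.06*l - 7.3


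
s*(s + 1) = s^2 + s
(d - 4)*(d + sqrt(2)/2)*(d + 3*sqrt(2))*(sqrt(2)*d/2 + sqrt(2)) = sqrt(2)*d^4/2 - sqrt(2)*d^3 + 7*d^3/2 - 7*d^2 - 5*sqrt(2)*d^2/2 - 28*d - 3*sqrt(2)*d - 12*sqrt(2)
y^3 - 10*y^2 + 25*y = y*(y - 5)^2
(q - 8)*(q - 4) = q^2 - 12*q + 32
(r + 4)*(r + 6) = r^2 + 10*r + 24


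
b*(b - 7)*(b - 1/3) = b^3 - 22*b^2/3 + 7*b/3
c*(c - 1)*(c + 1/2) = c^3 - c^2/2 - c/2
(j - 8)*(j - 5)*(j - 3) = j^3 - 16*j^2 + 79*j - 120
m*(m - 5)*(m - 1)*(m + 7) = m^4 + m^3 - 37*m^2 + 35*m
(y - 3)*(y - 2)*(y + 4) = y^3 - y^2 - 14*y + 24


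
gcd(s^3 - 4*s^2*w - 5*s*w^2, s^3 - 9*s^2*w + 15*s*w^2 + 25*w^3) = s^2 - 4*s*w - 5*w^2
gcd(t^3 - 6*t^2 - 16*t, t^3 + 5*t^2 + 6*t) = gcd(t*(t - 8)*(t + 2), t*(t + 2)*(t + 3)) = t^2 + 2*t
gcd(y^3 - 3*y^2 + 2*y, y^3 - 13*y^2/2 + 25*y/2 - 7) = y^2 - 3*y + 2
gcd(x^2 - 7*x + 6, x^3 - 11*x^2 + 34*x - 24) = x^2 - 7*x + 6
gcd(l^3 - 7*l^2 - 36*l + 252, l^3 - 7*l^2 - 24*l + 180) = l - 6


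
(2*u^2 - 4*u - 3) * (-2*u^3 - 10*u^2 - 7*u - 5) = -4*u^5 - 12*u^4 + 32*u^3 + 48*u^2 + 41*u + 15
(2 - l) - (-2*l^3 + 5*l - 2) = 2*l^3 - 6*l + 4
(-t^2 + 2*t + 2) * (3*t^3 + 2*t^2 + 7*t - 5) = -3*t^5 + 4*t^4 + 3*t^3 + 23*t^2 + 4*t - 10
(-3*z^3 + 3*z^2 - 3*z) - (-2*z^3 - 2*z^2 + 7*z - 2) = -z^3 + 5*z^2 - 10*z + 2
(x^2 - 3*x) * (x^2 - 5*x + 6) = x^4 - 8*x^3 + 21*x^2 - 18*x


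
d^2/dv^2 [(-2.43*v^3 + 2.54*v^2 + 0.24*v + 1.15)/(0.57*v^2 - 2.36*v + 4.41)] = (8.88178419700125e-16*v^5 - 7.86210599999998*v^3 + 115.67583*v^2 - 296.454906*v + 110.820566)/(0.185193*v^6 - 2.300292*v^5 + 13.822443*v^4 - 48.738248*v^3 + 106.942059*v^2 - 137.692548*v + 85.766121)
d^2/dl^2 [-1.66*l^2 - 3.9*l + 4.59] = -3.32000000000000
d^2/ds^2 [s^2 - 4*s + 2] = 2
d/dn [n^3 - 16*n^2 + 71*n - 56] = 3*n^2 - 32*n + 71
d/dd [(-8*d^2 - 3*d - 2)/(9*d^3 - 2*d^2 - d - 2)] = 2*(36*d^4 + 27*d^3 + 28*d^2 + 12*d + 2)/(81*d^6 - 36*d^5 - 14*d^4 - 32*d^3 + 9*d^2 + 4*d + 4)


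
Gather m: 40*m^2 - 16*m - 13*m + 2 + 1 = 40*m^2 - 29*m + 3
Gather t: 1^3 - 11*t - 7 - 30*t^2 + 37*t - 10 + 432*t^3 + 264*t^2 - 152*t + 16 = 432*t^3 + 234*t^2 - 126*t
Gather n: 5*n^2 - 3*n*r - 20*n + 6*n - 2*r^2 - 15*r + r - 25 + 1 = 5*n^2 + n*(-3*r - 14) - 2*r^2 - 14*r - 24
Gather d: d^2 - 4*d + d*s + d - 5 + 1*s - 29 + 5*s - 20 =d^2 + d*(s - 3) + 6*s - 54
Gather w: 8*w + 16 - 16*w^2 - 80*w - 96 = -16*w^2 - 72*w - 80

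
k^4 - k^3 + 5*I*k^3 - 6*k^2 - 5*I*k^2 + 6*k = k*(k - 1)*(k + 2*I)*(k + 3*I)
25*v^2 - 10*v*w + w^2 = (-5*v + w)^2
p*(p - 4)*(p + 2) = p^3 - 2*p^2 - 8*p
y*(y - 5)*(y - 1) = y^3 - 6*y^2 + 5*y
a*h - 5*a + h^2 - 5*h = (a + h)*(h - 5)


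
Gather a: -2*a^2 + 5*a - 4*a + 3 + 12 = -2*a^2 + a + 15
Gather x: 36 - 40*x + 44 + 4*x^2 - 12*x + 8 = 4*x^2 - 52*x + 88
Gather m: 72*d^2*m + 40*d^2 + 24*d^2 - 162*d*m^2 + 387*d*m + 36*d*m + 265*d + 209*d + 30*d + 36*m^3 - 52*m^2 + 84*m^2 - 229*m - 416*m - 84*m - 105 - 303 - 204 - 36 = 64*d^2 + 504*d + 36*m^3 + m^2*(32 - 162*d) + m*(72*d^2 + 423*d - 729) - 648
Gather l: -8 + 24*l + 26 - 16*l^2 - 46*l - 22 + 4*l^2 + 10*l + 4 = -12*l^2 - 12*l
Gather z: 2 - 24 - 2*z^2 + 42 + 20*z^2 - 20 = 18*z^2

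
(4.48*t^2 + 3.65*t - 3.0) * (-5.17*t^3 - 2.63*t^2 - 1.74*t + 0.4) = -23.1616*t^5 - 30.6529*t^4 - 1.8847*t^3 + 3.331*t^2 + 6.68*t - 1.2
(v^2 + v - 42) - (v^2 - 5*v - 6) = 6*v - 36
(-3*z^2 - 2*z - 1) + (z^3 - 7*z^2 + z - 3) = z^3 - 10*z^2 - z - 4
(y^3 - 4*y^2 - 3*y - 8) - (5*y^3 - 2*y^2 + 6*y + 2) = -4*y^3 - 2*y^2 - 9*y - 10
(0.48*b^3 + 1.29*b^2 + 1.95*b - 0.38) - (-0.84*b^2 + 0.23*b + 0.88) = 0.48*b^3 + 2.13*b^2 + 1.72*b - 1.26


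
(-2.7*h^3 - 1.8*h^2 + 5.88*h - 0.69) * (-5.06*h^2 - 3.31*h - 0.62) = 13.662*h^5 + 18.045*h^4 - 22.1208*h^3 - 14.8554*h^2 - 1.3617*h + 0.4278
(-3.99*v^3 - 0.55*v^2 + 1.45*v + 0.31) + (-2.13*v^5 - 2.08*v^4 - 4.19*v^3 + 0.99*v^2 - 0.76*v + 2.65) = -2.13*v^5 - 2.08*v^4 - 8.18*v^3 + 0.44*v^2 + 0.69*v + 2.96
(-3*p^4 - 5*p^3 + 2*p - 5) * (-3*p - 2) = 9*p^5 + 21*p^4 + 10*p^3 - 6*p^2 + 11*p + 10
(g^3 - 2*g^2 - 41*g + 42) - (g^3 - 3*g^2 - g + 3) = g^2 - 40*g + 39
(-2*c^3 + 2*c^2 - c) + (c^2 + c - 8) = -2*c^3 + 3*c^2 - 8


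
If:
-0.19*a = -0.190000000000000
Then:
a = 1.00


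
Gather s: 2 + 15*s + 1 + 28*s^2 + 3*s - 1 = 28*s^2 + 18*s + 2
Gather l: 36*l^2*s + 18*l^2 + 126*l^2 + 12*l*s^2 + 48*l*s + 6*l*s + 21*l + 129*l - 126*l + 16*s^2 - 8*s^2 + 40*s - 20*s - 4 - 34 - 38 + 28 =l^2*(36*s + 144) + l*(12*s^2 + 54*s + 24) + 8*s^2 + 20*s - 48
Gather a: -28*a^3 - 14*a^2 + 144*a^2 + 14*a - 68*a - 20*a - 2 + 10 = -28*a^3 + 130*a^2 - 74*a + 8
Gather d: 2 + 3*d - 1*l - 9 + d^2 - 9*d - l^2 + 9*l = d^2 - 6*d - l^2 + 8*l - 7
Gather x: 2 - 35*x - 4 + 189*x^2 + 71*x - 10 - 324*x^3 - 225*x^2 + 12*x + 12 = -324*x^3 - 36*x^2 + 48*x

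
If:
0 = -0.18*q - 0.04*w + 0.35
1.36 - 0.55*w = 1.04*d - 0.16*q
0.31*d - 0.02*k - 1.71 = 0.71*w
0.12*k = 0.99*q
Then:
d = 2.62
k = 19.36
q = 2.35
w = -1.81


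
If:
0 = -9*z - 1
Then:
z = -1/9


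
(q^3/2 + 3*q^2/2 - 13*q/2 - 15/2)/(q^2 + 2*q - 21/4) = 2*(q^3 + 3*q^2 - 13*q - 15)/(4*q^2 + 8*q - 21)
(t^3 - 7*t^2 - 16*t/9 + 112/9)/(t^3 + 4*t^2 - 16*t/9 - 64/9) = (t - 7)/(t + 4)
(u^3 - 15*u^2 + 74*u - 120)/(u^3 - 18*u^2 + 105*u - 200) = (u^2 - 10*u + 24)/(u^2 - 13*u + 40)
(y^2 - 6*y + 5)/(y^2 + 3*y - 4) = (y - 5)/(y + 4)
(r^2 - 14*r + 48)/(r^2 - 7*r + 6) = (r - 8)/(r - 1)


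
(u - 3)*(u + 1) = u^2 - 2*u - 3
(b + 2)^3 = b^3 + 6*b^2 + 12*b + 8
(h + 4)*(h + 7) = h^2 + 11*h + 28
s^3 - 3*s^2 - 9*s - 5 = (s - 5)*(s + 1)^2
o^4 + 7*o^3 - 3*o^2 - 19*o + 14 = (o - 1)^2*(o + 2)*(o + 7)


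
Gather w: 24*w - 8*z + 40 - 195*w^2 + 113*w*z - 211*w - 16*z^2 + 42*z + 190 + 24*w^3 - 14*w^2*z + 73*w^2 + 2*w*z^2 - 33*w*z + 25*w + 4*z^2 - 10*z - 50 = 24*w^3 + w^2*(-14*z - 122) + w*(2*z^2 + 80*z - 162) - 12*z^2 + 24*z + 180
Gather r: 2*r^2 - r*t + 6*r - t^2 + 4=2*r^2 + r*(6 - t) - t^2 + 4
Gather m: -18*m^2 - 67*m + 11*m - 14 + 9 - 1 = -18*m^2 - 56*m - 6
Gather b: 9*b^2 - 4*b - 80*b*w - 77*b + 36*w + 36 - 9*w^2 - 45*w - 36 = 9*b^2 + b*(-80*w - 81) - 9*w^2 - 9*w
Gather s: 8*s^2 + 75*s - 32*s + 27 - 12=8*s^2 + 43*s + 15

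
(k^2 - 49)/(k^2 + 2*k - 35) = (k - 7)/(k - 5)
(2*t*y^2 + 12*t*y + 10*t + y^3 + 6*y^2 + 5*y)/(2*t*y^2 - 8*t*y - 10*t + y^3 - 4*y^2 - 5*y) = (y + 5)/(y - 5)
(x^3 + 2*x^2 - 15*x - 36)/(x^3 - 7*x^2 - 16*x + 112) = (x^2 + 6*x + 9)/(x^2 - 3*x - 28)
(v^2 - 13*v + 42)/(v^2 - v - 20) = (-v^2 + 13*v - 42)/(-v^2 + v + 20)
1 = 1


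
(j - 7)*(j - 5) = j^2 - 12*j + 35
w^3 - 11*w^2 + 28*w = w*(w - 7)*(w - 4)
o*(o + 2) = o^2 + 2*o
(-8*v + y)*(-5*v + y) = 40*v^2 - 13*v*y + y^2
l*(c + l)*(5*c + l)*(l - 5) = 5*c^2*l^2 - 25*c^2*l + 6*c*l^3 - 30*c*l^2 + l^4 - 5*l^3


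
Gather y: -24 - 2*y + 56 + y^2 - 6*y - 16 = y^2 - 8*y + 16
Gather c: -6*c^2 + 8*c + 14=-6*c^2 + 8*c + 14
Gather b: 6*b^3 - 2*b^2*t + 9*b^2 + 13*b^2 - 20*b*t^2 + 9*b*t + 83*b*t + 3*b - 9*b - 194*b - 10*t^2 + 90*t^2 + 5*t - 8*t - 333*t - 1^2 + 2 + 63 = 6*b^3 + b^2*(22 - 2*t) + b*(-20*t^2 + 92*t - 200) + 80*t^2 - 336*t + 64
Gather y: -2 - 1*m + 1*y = -m + y - 2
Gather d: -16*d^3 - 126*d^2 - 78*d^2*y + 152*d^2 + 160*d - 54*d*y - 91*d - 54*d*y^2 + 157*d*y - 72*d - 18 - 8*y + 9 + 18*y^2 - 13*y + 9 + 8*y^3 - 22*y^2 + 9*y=-16*d^3 + d^2*(26 - 78*y) + d*(-54*y^2 + 103*y - 3) + 8*y^3 - 4*y^2 - 12*y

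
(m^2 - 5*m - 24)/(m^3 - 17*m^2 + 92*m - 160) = (m + 3)/(m^2 - 9*m + 20)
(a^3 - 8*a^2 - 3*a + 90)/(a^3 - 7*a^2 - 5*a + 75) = (a - 6)/(a - 5)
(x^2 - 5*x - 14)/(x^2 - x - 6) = (x - 7)/(x - 3)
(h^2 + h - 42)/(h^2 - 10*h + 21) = (h^2 + h - 42)/(h^2 - 10*h + 21)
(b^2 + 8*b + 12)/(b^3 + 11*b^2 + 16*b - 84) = (b + 2)/(b^2 + 5*b - 14)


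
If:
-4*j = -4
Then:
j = 1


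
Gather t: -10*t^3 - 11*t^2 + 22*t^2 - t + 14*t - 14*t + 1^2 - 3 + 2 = -10*t^3 + 11*t^2 - t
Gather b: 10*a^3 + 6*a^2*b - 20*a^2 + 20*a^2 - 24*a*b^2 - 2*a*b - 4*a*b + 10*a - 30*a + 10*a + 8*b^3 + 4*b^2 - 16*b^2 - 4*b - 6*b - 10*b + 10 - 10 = 10*a^3 - 10*a + 8*b^3 + b^2*(-24*a - 12) + b*(6*a^2 - 6*a - 20)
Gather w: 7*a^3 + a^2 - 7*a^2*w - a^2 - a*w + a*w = 7*a^3 - 7*a^2*w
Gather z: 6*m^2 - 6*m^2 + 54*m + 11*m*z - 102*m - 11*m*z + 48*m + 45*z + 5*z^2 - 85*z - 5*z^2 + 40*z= 0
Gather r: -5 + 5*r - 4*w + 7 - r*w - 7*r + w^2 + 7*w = r*(-w - 2) + w^2 + 3*w + 2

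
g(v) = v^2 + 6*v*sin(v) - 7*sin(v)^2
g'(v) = 6*v*cos(v) + 2*v - 14*sin(v)*cos(v) + 6*sin(v)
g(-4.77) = -12.80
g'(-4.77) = -6.00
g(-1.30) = 2.71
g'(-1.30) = -6.86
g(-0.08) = 0.00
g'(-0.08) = -0.00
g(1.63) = 5.44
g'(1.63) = 9.50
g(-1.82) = 7.32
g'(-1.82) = -10.11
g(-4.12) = -8.35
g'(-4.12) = 17.02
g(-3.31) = 7.43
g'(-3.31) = 16.28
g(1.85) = 7.62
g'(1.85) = 10.12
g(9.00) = 102.07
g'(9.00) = -23.47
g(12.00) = 103.35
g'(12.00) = 87.88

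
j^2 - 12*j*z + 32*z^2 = (j - 8*z)*(j - 4*z)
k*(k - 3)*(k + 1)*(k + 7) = k^4 + 5*k^3 - 17*k^2 - 21*k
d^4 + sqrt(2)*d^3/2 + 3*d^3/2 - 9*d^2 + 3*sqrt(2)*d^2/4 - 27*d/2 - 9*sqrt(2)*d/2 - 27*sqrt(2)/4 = (d - 3)*(d + 3/2)*(d + 3)*(d + sqrt(2)/2)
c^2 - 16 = (c - 4)*(c + 4)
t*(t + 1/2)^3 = t^4 + 3*t^3/2 + 3*t^2/4 + t/8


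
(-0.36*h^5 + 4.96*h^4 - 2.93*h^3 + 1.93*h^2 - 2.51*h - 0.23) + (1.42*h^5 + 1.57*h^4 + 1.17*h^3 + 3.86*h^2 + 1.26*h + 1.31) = 1.06*h^5 + 6.53*h^4 - 1.76*h^3 + 5.79*h^2 - 1.25*h + 1.08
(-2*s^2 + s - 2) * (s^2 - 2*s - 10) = -2*s^4 + 5*s^3 + 16*s^2 - 6*s + 20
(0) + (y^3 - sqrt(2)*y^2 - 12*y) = y^3 - sqrt(2)*y^2 - 12*y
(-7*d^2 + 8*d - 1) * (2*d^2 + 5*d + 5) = -14*d^4 - 19*d^3 + 3*d^2 + 35*d - 5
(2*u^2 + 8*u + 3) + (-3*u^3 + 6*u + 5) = -3*u^3 + 2*u^2 + 14*u + 8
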